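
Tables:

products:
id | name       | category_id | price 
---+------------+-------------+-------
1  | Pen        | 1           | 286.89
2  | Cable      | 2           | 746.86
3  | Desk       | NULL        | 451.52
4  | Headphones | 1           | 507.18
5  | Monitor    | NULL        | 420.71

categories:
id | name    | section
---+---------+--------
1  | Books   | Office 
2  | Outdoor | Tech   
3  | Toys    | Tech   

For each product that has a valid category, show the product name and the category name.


INNER JOIN keeps only products rows whose category_id matches an id in categories. Walk through each product:
  - product 1 (Pen): category_id=1 -> matches Books
  - product 2 (Cable): category_id=2 -> matches Outdoor
  - product 3 (Desk): category_id=NULL, no match -> dropped
  - product 4 (Headphones): category_id=1 -> matches Books
  - product 5 (Monitor): category_id=NULL, no match -> dropped
So 2 of 5 rows are dropped.

SQL:
SELECT a.name, b.name AS category
FROM products a
INNER JOIN categories b ON a.category_id = b.id

Result:
name       | category
-----------+---------
Pen        | Books   
Cable      | Outdoor 
Headphones | Books   


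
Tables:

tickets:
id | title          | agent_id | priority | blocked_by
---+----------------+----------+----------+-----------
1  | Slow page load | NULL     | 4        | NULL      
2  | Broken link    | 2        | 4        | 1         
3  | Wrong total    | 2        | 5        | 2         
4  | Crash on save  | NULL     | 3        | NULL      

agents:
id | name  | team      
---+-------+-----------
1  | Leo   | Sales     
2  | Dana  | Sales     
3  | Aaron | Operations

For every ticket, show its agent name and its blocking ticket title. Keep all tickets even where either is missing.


Two LEFT JOINs from the same base table tickets: one to agents via agent_id, one to tickets itself via blocked_by. Both are LEFT so every ticket is preserved.
Match against agents:
  - ticket 1 (Slow page load): agent_id=NULL, no match -> kept with NULL
  - ticket 2 (Broken link): agent_id=2 -> matches Dana
  - ticket 3 (Wrong total): agent_id=2 -> matches Dana
  - ticket 4 (Crash on save): agent_id=NULL, no match -> kept with NULL
Match against tickets (self):
  - ticket 1 (Slow page load): blocked_by=NULL -> NULL
  - ticket 2 (Broken link): blocked_by=1 -> Slow page load
  - ticket 3 (Wrong total): blocked_by=2 -> Broken link
  - ticket 4 (Crash on save): blocked_by=NULL -> NULL

SQL:
SELECT a.title, b.name AS agent, c.title AS blocked_by
FROM tickets a
LEFT JOIN agents b ON a.agent_id = b.id
LEFT JOIN tickets c ON a.blocked_by = c.id

Result:
title          | agent | blocked_by    
---------------+-------+---------------
Slow page load | NULL  | NULL          
Broken link    | Dana  | Slow page load
Wrong total    | Dana  | Broken link   
Crash on save  | NULL  | NULL          


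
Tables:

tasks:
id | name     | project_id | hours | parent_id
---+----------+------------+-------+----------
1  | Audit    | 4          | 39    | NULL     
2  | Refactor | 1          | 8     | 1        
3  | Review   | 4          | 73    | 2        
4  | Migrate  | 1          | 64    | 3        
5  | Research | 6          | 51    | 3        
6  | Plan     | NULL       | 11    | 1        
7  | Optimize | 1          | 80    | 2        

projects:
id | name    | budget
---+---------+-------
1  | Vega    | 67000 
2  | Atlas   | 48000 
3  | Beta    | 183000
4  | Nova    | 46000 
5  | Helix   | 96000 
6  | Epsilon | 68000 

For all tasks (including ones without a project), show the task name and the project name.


LEFT JOIN keeps every row from tasks (the left table); where project_id has no match in projects, the project columns become NULL. Walk through each task:
  - task 1 (Audit): project_id=4 -> matches Nova
  - task 2 (Refactor): project_id=1 -> matches Vega
  - task 3 (Review): project_id=4 -> matches Nova
  - task 4 (Migrate): project_id=1 -> matches Vega
  - task 5 (Research): project_id=6 -> matches Epsilon
  - task 6 (Plan): project_id=NULL, no match -> kept with NULL
  - task 7 (Optimize): project_id=1 -> matches Vega
All 7 rows appear; 1 has NULL project.

SQL:
SELECT a.name, b.name AS project
FROM tasks a
LEFT JOIN projects b ON a.project_id = b.id

Result:
name     | project
---------+--------
Audit    | Nova   
Refactor | Vega   
Review   | Nova   
Migrate  | Vega   
Research | Epsilon
Plan     | NULL   
Optimize | Vega   


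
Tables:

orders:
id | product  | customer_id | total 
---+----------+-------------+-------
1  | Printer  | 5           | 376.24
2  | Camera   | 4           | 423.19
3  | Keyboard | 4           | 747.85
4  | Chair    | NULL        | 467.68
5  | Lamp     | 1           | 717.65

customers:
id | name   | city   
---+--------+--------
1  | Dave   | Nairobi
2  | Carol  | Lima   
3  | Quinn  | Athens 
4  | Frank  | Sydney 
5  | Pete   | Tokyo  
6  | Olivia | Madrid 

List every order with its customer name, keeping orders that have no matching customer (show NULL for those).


LEFT JOIN keeps every row from orders (the left table); where customer_id has no match in customers, the customer columns become NULL. Walk through each order:
  - order 1 (Printer): customer_id=5 -> matches Pete
  - order 2 (Camera): customer_id=4 -> matches Frank
  - order 3 (Keyboard): customer_id=4 -> matches Frank
  - order 4 (Chair): customer_id=NULL, no match -> kept with NULL
  - order 5 (Lamp): customer_id=1 -> matches Dave
All 5 rows appear; 1 has NULL customer.

SQL:
SELECT a.product, b.name AS customer
FROM orders a
LEFT JOIN customers b ON a.customer_id = b.id

Result:
product  | customer
---------+---------
Printer  | Pete    
Camera   | Frank   
Keyboard | Frank   
Chair    | NULL    
Lamp     | Dave    


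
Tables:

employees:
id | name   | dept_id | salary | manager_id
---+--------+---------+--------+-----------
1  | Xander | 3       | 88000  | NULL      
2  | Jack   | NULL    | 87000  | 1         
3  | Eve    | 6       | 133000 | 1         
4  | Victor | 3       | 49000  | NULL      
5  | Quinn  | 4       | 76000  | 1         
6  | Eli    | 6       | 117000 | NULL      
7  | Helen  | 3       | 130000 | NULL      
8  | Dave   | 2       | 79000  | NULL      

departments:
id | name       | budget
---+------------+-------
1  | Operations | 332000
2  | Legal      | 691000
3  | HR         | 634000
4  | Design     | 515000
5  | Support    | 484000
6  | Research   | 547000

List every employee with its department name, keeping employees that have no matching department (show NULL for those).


LEFT JOIN keeps every row from employees (the left table); where dept_id has no match in departments, the department columns become NULL. Walk through each employee:
  - employee 1 (Xander): dept_id=3 -> matches HR
  - employee 2 (Jack): dept_id=NULL, no match -> kept with NULL
  - employee 3 (Eve): dept_id=6 -> matches Research
  - employee 4 (Victor): dept_id=3 -> matches HR
  - employee 5 (Quinn): dept_id=4 -> matches Design
  - employee 6 (Eli): dept_id=6 -> matches Research
  - employee 7 (Helen): dept_id=3 -> matches HR
  - employee 8 (Dave): dept_id=2 -> matches Legal
All 8 rows appear; 1 has NULL department.

SQL:
SELECT a.name, b.name AS department
FROM employees a
LEFT JOIN departments b ON a.dept_id = b.id

Result:
name   | department
-------+-----------
Xander | HR        
Jack   | NULL      
Eve    | Research  
Victor | HR        
Quinn  | Design    
Eli    | Research  
Helen  | HR        
Dave   | Legal     


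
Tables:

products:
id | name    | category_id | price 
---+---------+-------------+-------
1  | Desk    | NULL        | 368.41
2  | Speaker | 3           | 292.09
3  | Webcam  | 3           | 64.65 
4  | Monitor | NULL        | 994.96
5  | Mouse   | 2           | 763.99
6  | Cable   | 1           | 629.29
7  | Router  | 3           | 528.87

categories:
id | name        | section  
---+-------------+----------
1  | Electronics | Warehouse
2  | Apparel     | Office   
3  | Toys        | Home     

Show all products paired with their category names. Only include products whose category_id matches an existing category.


INNER JOIN keeps only products rows whose category_id matches an id in categories. Walk through each product:
  - product 1 (Desk): category_id=NULL, no match -> dropped
  - product 2 (Speaker): category_id=3 -> matches Toys
  - product 3 (Webcam): category_id=3 -> matches Toys
  - product 4 (Monitor): category_id=NULL, no match -> dropped
  - product 5 (Mouse): category_id=2 -> matches Apparel
  - product 6 (Cable): category_id=1 -> matches Electronics
  - product 7 (Router): category_id=3 -> matches Toys
So 2 of 7 rows are dropped.

SQL:
SELECT a.name, b.name AS category
FROM products a
INNER JOIN categories b ON a.category_id = b.id

Result:
name    | category   
--------+------------
Speaker | Toys       
Webcam  | Toys       
Mouse   | Apparel    
Cable   | Electronics
Router  | Toys       


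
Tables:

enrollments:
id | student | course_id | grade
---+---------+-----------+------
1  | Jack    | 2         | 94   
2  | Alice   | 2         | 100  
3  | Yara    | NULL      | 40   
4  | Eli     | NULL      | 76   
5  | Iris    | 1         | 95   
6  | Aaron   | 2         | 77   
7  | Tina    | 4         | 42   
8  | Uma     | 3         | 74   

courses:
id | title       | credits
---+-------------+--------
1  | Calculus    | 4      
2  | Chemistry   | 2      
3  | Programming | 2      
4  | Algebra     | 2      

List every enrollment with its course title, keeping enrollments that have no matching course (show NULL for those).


LEFT JOIN keeps every row from enrollments (the left table); where course_id has no match in courses, the course columns become NULL. Walk through each enrollment:
  - enrollment 1 (Jack): course_id=2 -> matches Chemistry
  - enrollment 2 (Alice): course_id=2 -> matches Chemistry
  - enrollment 3 (Yara): course_id=NULL, no match -> kept with NULL
  - enrollment 4 (Eli): course_id=NULL, no match -> kept with NULL
  - enrollment 5 (Iris): course_id=1 -> matches Calculus
  - enrollment 6 (Aaron): course_id=2 -> matches Chemistry
  - enrollment 7 (Tina): course_id=4 -> matches Algebra
  - enrollment 8 (Uma): course_id=3 -> matches Programming
All 8 rows appear; 2 have NULL course.

SQL:
SELECT a.student, b.title AS course
FROM enrollments a
LEFT JOIN courses b ON a.course_id = b.id

Result:
student | course     
--------+------------
Jack    | Chemistry  
Alice   | Chemistry  
Yara    | NULL       
Eli     | NULL       
Iris    | Calculus   
Aaron   | Chemistry  
Tina    | Algebra    
Uma     | Programming


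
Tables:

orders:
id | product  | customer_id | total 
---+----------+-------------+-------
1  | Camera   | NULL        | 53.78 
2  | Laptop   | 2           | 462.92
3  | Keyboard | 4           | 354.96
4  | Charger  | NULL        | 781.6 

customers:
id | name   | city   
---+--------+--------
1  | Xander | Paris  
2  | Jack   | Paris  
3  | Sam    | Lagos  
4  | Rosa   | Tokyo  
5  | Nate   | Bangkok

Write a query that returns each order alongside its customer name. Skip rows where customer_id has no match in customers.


INNER JOIN keeps only orders rows whose customer_id matches an id in customers. Walk through each order:
  - order 1 (Camera): customer_id=NULL, no match -> dropped
  - order 2 (Laptop): customer_id=2 -> matches Jack
  - order 3 (Keyboard): customer_id=4 -> matches Rosa
  - order 4 (Charger): customer_id=NULL, no match -> dropped
So 2 of 4 rows are dropped.

SQL:
SELECT a.product, b.name AS customer
FROM orders a
INNER JOIN customers b ON a.customer_id = b.id

Result:
product  | customer
---------+---------
Laptop   | Jack    
Keyboard | Rosa    


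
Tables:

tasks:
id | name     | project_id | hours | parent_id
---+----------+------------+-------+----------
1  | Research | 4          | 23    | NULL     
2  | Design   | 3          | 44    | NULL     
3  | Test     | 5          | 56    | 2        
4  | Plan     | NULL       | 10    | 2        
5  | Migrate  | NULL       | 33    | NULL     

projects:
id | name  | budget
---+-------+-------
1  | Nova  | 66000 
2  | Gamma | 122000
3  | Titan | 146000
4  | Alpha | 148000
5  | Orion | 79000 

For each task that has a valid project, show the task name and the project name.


INNER JOIN keeps only tasks rows whose project_id matches an id in projects. Walk through each task:
  - task 1 (Research): project_id=4 -> matches Alpha
  - task 2 (Design): project_id=3 -> matches Titan
  - task 3 (Test): project_id=5 -> matches Orion
  - task 4 (Plan): project_id=NULL, no match -> dropped
  - task 5 (Migrate): project_id=NULL, no match -> dropped
So 2 of 5 rows are dropped.

SQL:
SELECT a.name, b.name AS project
FROM tasks a
INNER JOIN projects b ON a.project_id = b.id

Result:
name     | project
---------+--------
Research | Alpha  
Design   | Titan  
Test     | Orion  


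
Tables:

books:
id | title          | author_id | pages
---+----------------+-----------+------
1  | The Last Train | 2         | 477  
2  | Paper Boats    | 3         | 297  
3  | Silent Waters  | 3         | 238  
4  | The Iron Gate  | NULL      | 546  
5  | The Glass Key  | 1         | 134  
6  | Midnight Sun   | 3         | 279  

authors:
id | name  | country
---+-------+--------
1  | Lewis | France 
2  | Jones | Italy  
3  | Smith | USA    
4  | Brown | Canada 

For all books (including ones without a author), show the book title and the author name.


LEFT JOIN keeps every row from books (the left table); where author_id has no match in authors, the author columns become NULL. Walk through each book:
  - book 1 (The Last Train): author_id=2 -> matches Jones
  - book 2 (Paper Boats): author_id=3 -> matches Smith
  - book 3 (Silent Waters): author_id=3 -> matches Smith
  - book 4 (The Iron Gate): author_id=NULL, no match -> kept with NULL
  - book 5 (The Glass Key): author_id=1 -> matches Lewis
  - book 6 (Midnight Sun): author_id=3 -> matches Smith
All 6 rows appear; 1 has NULL author.

SQL:
SELECT a.title, b.name AS author
FROM books a
LEFT JOIN authors b ON a.author_id = b.id

Result:
title          | author
---------------+-------
The Last Train | Jones 
Paper Boats    | Smith 
Silent Waters  | Smith 
The Iron Gate  | NULL  
The Glass Key  | Lewis 
Midnight Sun   | Smith 


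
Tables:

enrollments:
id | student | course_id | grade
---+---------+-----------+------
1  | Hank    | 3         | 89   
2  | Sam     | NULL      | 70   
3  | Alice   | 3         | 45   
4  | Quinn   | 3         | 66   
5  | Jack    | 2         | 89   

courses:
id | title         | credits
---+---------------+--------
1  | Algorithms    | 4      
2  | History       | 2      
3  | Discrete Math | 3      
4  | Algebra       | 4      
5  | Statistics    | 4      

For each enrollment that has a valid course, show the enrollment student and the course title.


INNER JOIN keeps only enrollments rows whose course_id matches an id in courses. Walk through each enrollment:
  - enrollment 1 (Hank): course_id=3 -> matches Discrete Math
  - enrollment 2 (Sam): course_id=NULL, no match -> dropped
  - enrollment 3 (Alice): course_id=3 -> matches Discrete Math
  - enrollment 4 (Quinn): course_id=3 -> matches Discrete Math
  - enrollment 5 (Jack): course_id=2 -> matches History
So 1 of 5 rows is dropped.

SQL:
SELECT a.student, b.title AS course
FROM enrollments a
INNER JOIN courses b ON a.course_id = b.id

Result:
student | course       
--------+--------------
Hank    | Discrete Math
Alice   | Discrete Math
Quinn   | Discrete Math
Jack    | History      


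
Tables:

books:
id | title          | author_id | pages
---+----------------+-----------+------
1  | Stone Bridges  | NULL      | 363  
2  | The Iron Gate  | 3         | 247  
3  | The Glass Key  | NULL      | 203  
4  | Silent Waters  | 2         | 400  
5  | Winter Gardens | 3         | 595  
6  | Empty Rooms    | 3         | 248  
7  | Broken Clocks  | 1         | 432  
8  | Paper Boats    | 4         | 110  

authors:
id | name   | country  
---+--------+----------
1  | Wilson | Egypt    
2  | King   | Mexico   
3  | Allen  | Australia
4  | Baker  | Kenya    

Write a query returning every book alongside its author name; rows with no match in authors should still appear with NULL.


LEFT JOIN keeps every row from books (the left table); where author_id has no match in authors, the author columns become NULL. Walk through each book:
  - book 1 (Stone Bridges): author_id=NULL, no match -> kept with NULL
  - book 2 (The Iron Gate): author_id=3 -> matches Allen
  - book 3 (The Glass Key): author_id=NULL, no match -> kept with NULL
  - book 4 (Silent Waters): author_id=2 -> matches King
  - book 5 (Winter Gardens): author_id=3 -> matches Allen
  - book 6 (Empty Rooms): author_id=3 -> matches Allen
  - book 7 (Broken Clocks): author_id=1 -> matches Wilson
  - book 8 (Paper Boats): author_id=4 -> matches Baker
All 8 rows appear; 2 have NULL author.

SQL:
SELECT a.title, b.name AS author
FROM books a
LEFT JOIN authors b ON a.author_id = b.id

Result:
title          | author
---------------+-------
Stone Bridges  | NULL  
The Iron Gate  | Allen 
The Glass Key  | NULL  
Silent Waters  | King  
Winter Gardens | Allen 
Empty Rooms    | Allen 
Broken Clocks  | Wilson
Paper Boats    | Baker 


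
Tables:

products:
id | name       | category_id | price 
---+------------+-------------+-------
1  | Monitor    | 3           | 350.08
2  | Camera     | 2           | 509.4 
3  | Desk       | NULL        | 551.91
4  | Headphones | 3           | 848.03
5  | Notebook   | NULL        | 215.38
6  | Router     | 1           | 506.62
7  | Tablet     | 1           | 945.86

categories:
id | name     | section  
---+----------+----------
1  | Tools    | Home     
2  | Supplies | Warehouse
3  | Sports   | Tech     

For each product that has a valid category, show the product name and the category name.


INNER JOIN keeps only products rows whose category_id matches an id in categories. Walk through each product:
  - product 1 (Monitor): category_id=3 -> matches Sports
  - product 2 (Camera): category_id=2 -> matches Supplies
  - product 3 (Desk): category_id=NULL, no match -> dropped
  - product 4 (Headphones): category_id=3 -> matches Sports
  - product 5 (Notebook): category_id=NULL, no match -> dropped
  - product 6 (Router): category_id=1 -> matches Tools
  - product 7 (Tablet): category_id=1 -> matches Tools
So 2 of 7 rows are dropped.

SQL:
SELECT a.name, b.name AS category
FROM products a
INNER JOIN categories b ON a.category_id = b.id

Result:
name       | category
-----------+---------
Monitor    | Sports  
Camera     | Supplies
Headphones | Sports  
Router     | Tools   
Tablet     | Tools   


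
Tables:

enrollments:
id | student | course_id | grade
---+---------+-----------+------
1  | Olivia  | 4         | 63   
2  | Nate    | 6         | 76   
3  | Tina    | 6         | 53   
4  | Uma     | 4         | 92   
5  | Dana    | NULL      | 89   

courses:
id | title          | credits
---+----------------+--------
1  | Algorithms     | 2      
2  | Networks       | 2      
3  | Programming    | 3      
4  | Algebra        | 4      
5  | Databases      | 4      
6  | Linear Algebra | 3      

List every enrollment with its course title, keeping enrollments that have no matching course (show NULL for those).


LEFT JOIN keeps every row from enrollments (the left table); where course_id has no match in courses, the course columns become NULL. Walk through each enrollment:
  - enrollment 1 (Olivia): course_id=4 -> matches Algebra
  - enrollment 2 (Nate): course_id=6 -> matches Linear Algebra
  - enrollment 3 (Tina): course_id=6 -> matches Linear Algebra
  - enrollment 4 (Uma): course_id=4 -> matches Algebra
  - enrollment 5 (Dana): course_id=NULL, no match -> kept with NULL
All 5 rows appear; 1 has NULL course.

SQL:
SELECT a.student, b.title AS course
FROM enrollments a
LEFT JOIN courses b ON a.course_id = b.id

Result:
student | course        
--------+---------------
Olivia  | Algebra       
Nate    | Linear Algebra
Tina    | Linear Algebra
Uma     | Algebra       
Dana    | NULL          


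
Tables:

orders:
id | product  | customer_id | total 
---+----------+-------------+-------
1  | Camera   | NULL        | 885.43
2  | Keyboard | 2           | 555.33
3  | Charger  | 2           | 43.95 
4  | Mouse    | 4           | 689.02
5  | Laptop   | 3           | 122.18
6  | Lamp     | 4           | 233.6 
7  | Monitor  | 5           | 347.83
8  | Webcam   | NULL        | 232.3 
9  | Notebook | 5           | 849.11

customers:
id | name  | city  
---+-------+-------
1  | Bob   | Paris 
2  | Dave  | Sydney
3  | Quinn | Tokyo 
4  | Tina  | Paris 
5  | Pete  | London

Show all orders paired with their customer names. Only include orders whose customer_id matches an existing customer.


INNER JOIN keeps only orders rows whose customer_id matches an id in customers. Walk through each order:
  - order 1 (Camera): customer_id=NULL, no match -> dropped
  - order 2 (Keyboard): customer_id=2 -> matches Dave
  - order 3 (Charger): customer_id=2 -> matches Dave
  - order 4 (Mouse): customer_id=4 -> matches Tina
  - order 5 (Laptop): customer_id=3 -> matches Quinn
  - order 6 (Lamp): customer_id=4 -> matches Tina
  - order 7 (Monitor): customer_id=5 -> matches Pete
  - order 8 (Webcam): customer_id=NULL, no match -> dropped
  - order 9 (Notebook): customer_id=5 -> matches Pete
So 2 of 9 rows are dropped.

SQL:
SELECT a.product, b.name AS customer
FROM orders a
INNER JOIN customers b ON a.customer_id = b.id

Result:
product  | customer
---------+---------
Keyboard | Dave    
Charger  | Dave    
Mouse    | Tina    
Laptop   | Quinn   
Lamp     | Tina    
Monitor  | Pete    
Notebook | Pete    


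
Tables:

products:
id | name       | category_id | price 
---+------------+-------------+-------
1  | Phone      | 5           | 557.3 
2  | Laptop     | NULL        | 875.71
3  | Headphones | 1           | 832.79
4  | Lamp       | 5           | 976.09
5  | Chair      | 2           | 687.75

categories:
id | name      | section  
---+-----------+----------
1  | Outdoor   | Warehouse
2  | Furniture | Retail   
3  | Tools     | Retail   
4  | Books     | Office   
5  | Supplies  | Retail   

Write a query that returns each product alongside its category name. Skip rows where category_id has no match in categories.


INNER JOIN keeps only products rows whose category_id matches an id in categories. Walk through each product:
  - product 1 (Phone): category_id=5 -> matches Supplies
  - product 2 (Laptop): category_id=NULL, no match -> dropped
  - product 3 (Headphones): category_id=1 -> matches Outdoor
  - product 4 (Lamp): category_id=5 -> matches Supplies
  - product 5 (Chair): category_id=2 -> matches Furniture
So 1 of 5 rows is dropped.

SQL:
SELECT a.name, b.name AS category
FROM products a
INNER JOIN categories b ON a.category_id = b.id

Result:
name       | category 
-----------+----------
Phone      | Supplies 
Headphones | Outdoor  
Lamp       | Supplies 
Chair      | Furniture


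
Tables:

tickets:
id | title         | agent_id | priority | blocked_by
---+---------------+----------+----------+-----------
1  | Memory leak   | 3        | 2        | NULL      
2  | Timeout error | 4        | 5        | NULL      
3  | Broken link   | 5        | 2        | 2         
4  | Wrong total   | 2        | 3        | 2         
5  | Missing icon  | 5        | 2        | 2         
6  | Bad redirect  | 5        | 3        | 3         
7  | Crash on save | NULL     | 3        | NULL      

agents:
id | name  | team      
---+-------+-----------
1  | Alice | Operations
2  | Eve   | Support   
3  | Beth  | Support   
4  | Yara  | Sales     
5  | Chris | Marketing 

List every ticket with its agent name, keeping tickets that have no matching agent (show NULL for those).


LEFT JOIN keeps every row from tickets (the left table); where agent_id has no match in agents, the agent columns become NULL. Walk through each ticket:
  - ticket 1 (Memory leak): agent_id=3 -> matches Beth
  - ticket 2 (Timeout error): agent_id=4 -> matches Yara
  - ticket 3 (Broken link): agent_id=5 -> matches Chris
  - ticket 4 (Wrong total): agent_id=2 -> matches Eve
  - ticket 5 (Missing icon): agent_id=5 -> matches Chris
  - ticket 6 (Bad redirect): agent_id=5 -> matches Chris
  - ticket 7 (Crash on save): agent_id=NULL, no match -> kept with NULL
All 7 rows appear; 1 has NULL agent.

SQL:
SELECT a.title, b.name AS agent
FROM tickets a
LEFT JOIN agents b ON a.agent_id = b.id

Result:
title         | agent
--------------+------
Memory leak   | Beth 
Timeout error | Yara 
Broken link   | Chris
Wrong total   | Eve  
Missing icon  | Chris
Bad redirect  | Chris
Crash on save | NULL 


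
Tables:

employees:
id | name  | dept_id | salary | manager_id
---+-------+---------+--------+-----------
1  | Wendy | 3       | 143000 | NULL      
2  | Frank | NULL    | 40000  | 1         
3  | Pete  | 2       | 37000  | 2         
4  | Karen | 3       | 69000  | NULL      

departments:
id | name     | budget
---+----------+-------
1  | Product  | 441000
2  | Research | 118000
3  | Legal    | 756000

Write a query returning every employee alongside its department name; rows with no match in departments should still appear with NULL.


LEFT JOIN keeps every row from employees (the left table); where dept_id has no match in departments, the department columns become NULL. Walk through each employee:
  - employee 1 (Wendy): dept_id=3 -> matches Legal
  - employee 2 (Frank): dept_id=NULL, no match -> kept with NULL
  - employee 3 (Pete): dept_id=2 -> matches Research
  - employee 4 (Karen): dept_id=3 -> matches Legal
All 4 rows appear; 1 has NULL department.

SQL:
SELECT a.name, b.name AS department
FROM employees a
LEFT JOIN departments b ON a.dept_id = b.id

Result:
name  | department
------+-----------
Wendy | Legal     
Frank | NULL      
Pete  | Research  
Karen | Legal     


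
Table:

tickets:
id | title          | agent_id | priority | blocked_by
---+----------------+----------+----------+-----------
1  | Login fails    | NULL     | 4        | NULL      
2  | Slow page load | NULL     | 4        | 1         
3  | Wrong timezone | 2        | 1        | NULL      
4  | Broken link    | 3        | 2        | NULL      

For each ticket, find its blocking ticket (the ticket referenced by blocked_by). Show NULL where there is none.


This is a self-join: tickets is joined to a second copy of itself, matching each row's blocked_by to another row's id. Use LEFT JOIN so rows with blocked_by=NULL are kept.
  - ticket 1 (Login fails): blocked_by=NULL -> NULL
  - ticket 2 (Slow page load): blocked_by=1 -> Login fails
  - ticket 3 (Wrong timezone): blocked_by=NULL -> NULL
  - ticket 4 (Broken link): blocked_by=NULL -> NULL

SQL:
SELECT a.title AS item, b.title AS blocked_by
FROM tickets a
LEFT JOIN tickets b ON a.blocked_by = b.id

Result:
item           | blocked_by 
---------------+------------
Login fails    | NULL       
Slow page load | Login fails
Wrong timezone | NULL       
Broken link    | NULL       


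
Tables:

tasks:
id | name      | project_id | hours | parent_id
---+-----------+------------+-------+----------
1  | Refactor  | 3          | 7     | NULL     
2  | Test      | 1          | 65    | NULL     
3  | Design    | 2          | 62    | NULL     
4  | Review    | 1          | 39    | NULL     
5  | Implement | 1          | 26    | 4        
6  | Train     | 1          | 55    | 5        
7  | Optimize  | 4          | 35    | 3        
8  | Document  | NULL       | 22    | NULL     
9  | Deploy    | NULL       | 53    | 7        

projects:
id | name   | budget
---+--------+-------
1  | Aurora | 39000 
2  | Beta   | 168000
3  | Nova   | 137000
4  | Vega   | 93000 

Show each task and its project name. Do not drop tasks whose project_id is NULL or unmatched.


LEFT JOIN keeps every row from tasks (the left table); where project_id has no match in projects, the project columns become NULL. Walk through each task:
  - task 1 (Refactor): project_id=3 -> matches Nova
  - task 2 (Test): project_id=1 -> matches Aurora
  - task 3 (Design): project_id=2 -> matches Beta
  - task 4 (Review): project_id=1 -> matches Aurora
  - task 5 (Implement): project_id=1 -> matches Aurora
  - task 6 (Train): project_id=1 -> matches Aurora
  - task 7 (Optimize): project_id=4 -> matches Vega
  - task 8 (Document): project_id=NULL, no match -> kept with NULL
  - task 9 (Deploy): project_id=NULL, no match -> kept with NULL
All 9 rows appear; 2 have NULL project.

SQL:
SELECT a.name, b.name AS project
FROM tasks a
LEFT JOIN projects b ON a.project_id = b.id

Result:
name      | project
----------+--------
Refactor  | Nova   
Test      | Aurora 
Design    | Beta   
Review    | Aurora 
Implement | Aurora 
Train     | Aurora 
Optimize  | Vega   
Document  | NULL   
Deploy    | NULL   


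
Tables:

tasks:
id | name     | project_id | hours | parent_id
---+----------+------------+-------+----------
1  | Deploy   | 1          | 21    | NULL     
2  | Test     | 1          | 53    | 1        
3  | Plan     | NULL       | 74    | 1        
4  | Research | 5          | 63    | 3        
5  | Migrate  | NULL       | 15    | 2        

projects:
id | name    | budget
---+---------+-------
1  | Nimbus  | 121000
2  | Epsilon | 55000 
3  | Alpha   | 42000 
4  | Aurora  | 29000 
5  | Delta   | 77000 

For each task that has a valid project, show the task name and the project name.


INNER JOIN keeps only tasks rows whose project_id matches an id in projects. Walk through each task:
  - task 1 (Deploy): project_id=1 -> matches Nimbus
  - task 2 (Test): project_id=1 -> matches Nimbus
  - task 3 (Plan): project_id=NULL, no match -> dropped
  - task 4 (Research): project_id=5 -> matches Delta
  - task 5 (Migrate): project_id=NULL, no match -> dropped
So 2 of 5 rows are dropped.

SQL:
SELECT a.name, b.name AS project
FROM tasks a
INNER JOIN projects b ON a.project_id = b.id

Result:
name     | project
---------+--------
Deploy   | Nimbus 
Test     | Nimbus 
Research | Delta  


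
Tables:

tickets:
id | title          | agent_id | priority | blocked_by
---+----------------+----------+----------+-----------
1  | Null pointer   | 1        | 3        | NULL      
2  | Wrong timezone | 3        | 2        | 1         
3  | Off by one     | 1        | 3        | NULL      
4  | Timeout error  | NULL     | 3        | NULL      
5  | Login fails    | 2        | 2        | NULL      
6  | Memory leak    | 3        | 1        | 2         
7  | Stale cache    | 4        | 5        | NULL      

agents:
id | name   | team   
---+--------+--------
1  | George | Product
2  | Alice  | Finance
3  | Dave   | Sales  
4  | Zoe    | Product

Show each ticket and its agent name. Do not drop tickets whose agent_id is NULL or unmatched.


LEFT JOIN keeps every row from tickets (the left table); where agent_id has no match in agents, the agent columns become NULL. Walk through each ticket:
  - ticket 1 (Null pointer): agent_id=1 -> matches George
  - ticket 2 (Wrong timezone): agent_id=3 -> matches Dave
  - ticket 3 (Off by one): agent_id=1 -> matches George
  - ticket 4 (Timeout error): agent_id=NULL, no match -> kept with NULL
  - ticket 5 (Login fails): agent_id=2 -> matches Alice
  - ticket 6 (Memory leak): agent_id=3 -> matches Dave
  - ticket 7 (Stale cache): agent_id=4 -> matches Zoe
All 7 rows appear; 1 has NULL agent.

SQL:
SELECT a.title, b.name AS agent
FROM tickets a
LEFT JOIN agents b ON a.agent_id = b.id

Result:
title          | agent 
---------------+-------
Null pointer   | George
Wrong timezone | Dave  
Off by one     | George
Timeout error  | NULL  
Login fails    | Alice 
Memory leak    | Dave  
Stale cache    | Zoe   


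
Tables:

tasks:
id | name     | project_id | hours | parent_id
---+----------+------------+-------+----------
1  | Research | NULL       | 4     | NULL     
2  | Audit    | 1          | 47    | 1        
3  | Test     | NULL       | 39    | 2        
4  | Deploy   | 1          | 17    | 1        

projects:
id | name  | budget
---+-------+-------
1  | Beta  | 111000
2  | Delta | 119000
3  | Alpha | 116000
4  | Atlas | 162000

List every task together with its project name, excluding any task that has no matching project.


INNER JOIN keeps only tasks rows whose project_id matches an id in projects. Walk through each task:
  - task 1 (Research): project_id=NULL, no match -> dropped
  - task 2 (Audit): project_id=1 -> matches Beta
  - task 3 (Test): project_id=NULL, no match -> dropped
  - task 4 (Deploy): project_id=1 -> matches Beta
So 2 of 4 rows are dropped.

SQL:
SELECT a.name, b.name AS project
FROM tasks a
INNER JOIN projects b ON a.project_id = b.id

Result:
name   | project
-------+--------
Audit  | Beta   
Deploy | Beta   


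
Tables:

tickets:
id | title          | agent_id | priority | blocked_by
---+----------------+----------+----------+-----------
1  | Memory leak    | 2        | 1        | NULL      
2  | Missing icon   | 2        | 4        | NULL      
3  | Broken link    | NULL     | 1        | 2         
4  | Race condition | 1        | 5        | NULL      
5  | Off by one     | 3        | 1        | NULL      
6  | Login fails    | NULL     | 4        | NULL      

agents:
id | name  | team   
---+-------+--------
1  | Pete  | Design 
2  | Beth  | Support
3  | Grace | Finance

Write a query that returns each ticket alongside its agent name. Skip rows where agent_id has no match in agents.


INNER JOIN keeps only tickets rows whose agent_id matches an id in agents. Walk through each ticket:
  - ticket 1 (Memory leak): agent_id=2 -> matches Beth
  - ticket 2 (Missing icon): agent_id=2 -> matches Beth
  - ticket 3 (Broken link): agent_id=NULL, no match -> dropped
  - ticket 4 (Race condition): agent_id=1 -> matches Pete
  - ticket 5 (Off by one): agent_id=3 -> matches Grace
  - ticket 6 (Login fails): agent_id=NULL, no match -> dropped
So 2 of 6 rows are dropped.

SQL:
SELECT a.title, b.name AS agent
FROM tickets a
INNER JOIN agents b ON a.agent_id = b.id

Result:
title          | agent
---------------+------
Memory leak    | Beth 
Missing icon   | Beth 
Race condition | Pete 
Off by one     | Grace


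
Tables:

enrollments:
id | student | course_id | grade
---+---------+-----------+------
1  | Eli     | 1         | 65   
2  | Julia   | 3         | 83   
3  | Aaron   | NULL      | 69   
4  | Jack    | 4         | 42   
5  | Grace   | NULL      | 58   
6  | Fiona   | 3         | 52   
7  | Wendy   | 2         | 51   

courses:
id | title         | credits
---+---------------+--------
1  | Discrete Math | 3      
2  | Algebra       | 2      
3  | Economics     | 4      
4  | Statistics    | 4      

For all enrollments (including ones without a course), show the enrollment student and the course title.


LEFT JOIN keeps every row from enrollments (the left table); where course_id has no match in courses, the course columns become NULL. Walk through each enrollment:
  - enrollment 1 (Eli): course_id=1 -> matches Discrete Math
  - enrollment 2 (Julia): course_id=3 -> matches Economics
  - enrollment 3 (Aaron): course_id=NULL, no match -> kept with NULL
  - enrollment 4 (Jack): course_id=4 -> matches Statistics
  - enrollment 5 (Grace): course_id=NULL, no match -> kept with NULL
  - enrollment 6 (Fiona): course_id=3 -> matches Economics
  - enrollment 7 (Wendy): course_id=2 -> matches Algebra
All 7 rows appear; 2 have NULL course.

SQL:
SELECT a.student, b.title AS course
FROM enrollments a
LEFT JOIN courses b ON a.course_id = b.id

Result:
student | course       
--------+--------------
Eli     | Discrete Math
Julia   | Economics    
Aaron   | NULL         
Jack    | Statistics   
Grace   | NULL         
Fiona   | Economics    
Wendy   | Algebra      


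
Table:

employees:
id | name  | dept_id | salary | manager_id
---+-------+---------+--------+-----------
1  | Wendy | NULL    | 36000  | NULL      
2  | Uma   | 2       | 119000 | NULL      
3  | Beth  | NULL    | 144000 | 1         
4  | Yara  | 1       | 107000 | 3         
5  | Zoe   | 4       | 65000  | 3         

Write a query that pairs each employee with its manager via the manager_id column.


This is a self-join: employees is joined to a second copy of itself, matching each row's manager_id to another row's id. Use LEFT JOIN so rows with manager_id=NULL are kept.
  - employee 1 (Wendy): manager_id=NULL -> NULL
  - employee 2 (Uma): manager_id=NULL -> NULL
  - employee 3 (Beth): manager_id=1 -> Wendy
  - employee 4 (Yara): manager_id=3 -> Beth
  - employee 5 (Zoe): manager_id=3 -> Beth

SQL:
SELECT a.name AS item, b.name AS manager
FROM employees a
LEFT JOIN employees b ON a.manager_id = b.id

Result:
item  | manager
------+--------
Wendy | NULL   
Uma   | NULL   
Beth  | Wendy  
Yara  | Beth   
Zoe   | Beth   


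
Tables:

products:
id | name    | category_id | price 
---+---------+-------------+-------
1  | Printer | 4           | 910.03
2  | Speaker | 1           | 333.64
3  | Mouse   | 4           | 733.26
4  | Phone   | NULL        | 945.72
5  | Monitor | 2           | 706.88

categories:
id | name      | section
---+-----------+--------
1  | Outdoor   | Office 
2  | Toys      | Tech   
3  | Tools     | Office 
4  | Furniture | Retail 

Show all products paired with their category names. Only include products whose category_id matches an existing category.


INNER JOIN keeps only products rows whose category_id matches an id in categories. Walk through each product:
  - product 1 (Printer): category_id=4 -> matches Furniture
  - product 2 (Speaker): category_id=1 -> matches Outdoor
  - product 3 (Mouse): category_id=4 -> matches Furniture
  - product 4 (Phone): category_id=NULL, no match -> dropped
  - product 5 (Monitor): category_id=2 -> matches Toys
So 1 of 5 rows is dropped.

SQL:
SELECT a.name, b.name AS category
FROM products a
INNER JOIN categories b ON a.category_id = b.id

Result:
name    | category 
--------+----------
Printer | Furniture
Speaker | Outdoor  
Mouse   | Furniture
Monitor | Toys     


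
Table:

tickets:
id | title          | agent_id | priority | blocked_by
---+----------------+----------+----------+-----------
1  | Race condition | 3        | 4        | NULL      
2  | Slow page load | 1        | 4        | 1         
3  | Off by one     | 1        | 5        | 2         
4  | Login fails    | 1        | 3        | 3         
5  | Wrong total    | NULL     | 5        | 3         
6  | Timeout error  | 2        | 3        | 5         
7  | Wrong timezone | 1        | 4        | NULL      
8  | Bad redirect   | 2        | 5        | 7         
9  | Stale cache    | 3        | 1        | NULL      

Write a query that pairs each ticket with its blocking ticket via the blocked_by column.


This is a self-join: tickets is joined to a second copy of itself, matching each row's blocked_by to another row's id. Use LEFT JOIN so rows with blocked_by=NULL are kept.
  - ticket 1 (Race condition): blocked_by=NULL -> NULL
  - ticket 2 (Slow page load): blocked_by=1 -> Race condition
  - ticket 3 (Off by one): blocked_by=2 -> Slow page load
  - ticket 4 (Login fails): blocked_by=3 -> Off by one
  - ticket 5 (Wrong total): blocked_by=3 -> Off by one
  - ticket 6 (Timeout error): blocked_by=5 -> Wrong total
  - ticket 7 (Wrong timezone): blocked_by=NULL -> NULL
  - ticket 8 (Bad redirect): blocked_by=7 -> Wrong timezone
  - ticket 9 (Stale cache): blocked_by=NULL -> NULL

SQL:
SELECT a.title AS item, b.title AS blocked_by
FROM tickets a
LEFT JOIN tickets b ON a.blocked_by = b.id

Result:
item           | blocked_by    
---------------+---------------
Race condition | NULL          
Slow page load | Race condition
Off by one     | Slow page load
Login fails    | Off by one    
Wrong total    | Off by one    
Timeout error  | Wrong total   
Wrong timezone | NULL          
Bad redirect   | Wrong timezone
Stale cache    | NULL          


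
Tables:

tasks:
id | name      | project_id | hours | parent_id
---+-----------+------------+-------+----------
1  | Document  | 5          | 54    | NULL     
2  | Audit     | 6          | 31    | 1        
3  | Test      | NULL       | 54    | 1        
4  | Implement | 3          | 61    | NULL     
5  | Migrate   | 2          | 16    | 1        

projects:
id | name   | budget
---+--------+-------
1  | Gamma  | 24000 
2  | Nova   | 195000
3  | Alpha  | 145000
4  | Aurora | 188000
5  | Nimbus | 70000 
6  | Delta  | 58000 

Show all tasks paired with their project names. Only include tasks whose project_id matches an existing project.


INNER JOIN keeps only tasks rows whose project_id matches an id in projects. Walk through each task:
  - task 1 (Document): project_id=5 -> matches Nimbus
  - task 2 (Audit): project_id=6 -> matches Delta
  - task 3 (Test): project_id=NULL, no match -> dropped
  - task 4 (Implement): project_id=3 -> matches Alpha
  - task 5 (Migrate): project_id=2 -> matches Nova
So 1 of 5 rows is dropped.

SQL:
SELECT a.name, b.name AS project
FROM tasks a
INNER JOIN projects b ON a.project_id = b.id

Result:
name      | project
----------+--------
Document  | Nimbus 
Audit     | Delta  
Implement | Alpha  
Migrate   | Nova   
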